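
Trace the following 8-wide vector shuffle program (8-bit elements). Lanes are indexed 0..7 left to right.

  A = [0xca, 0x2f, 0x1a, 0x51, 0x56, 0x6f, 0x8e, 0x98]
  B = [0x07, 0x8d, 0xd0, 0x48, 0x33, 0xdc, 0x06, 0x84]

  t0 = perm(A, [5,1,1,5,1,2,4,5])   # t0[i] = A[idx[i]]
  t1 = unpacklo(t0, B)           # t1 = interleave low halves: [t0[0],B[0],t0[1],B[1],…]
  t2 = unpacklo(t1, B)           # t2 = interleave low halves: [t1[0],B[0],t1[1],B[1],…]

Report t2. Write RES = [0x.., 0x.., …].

RES = [0x6f, 0x07, 0x07, 0x8d, 0x2f, 0xd0, 0x8d, 0x48]

→ t0 |6f|2f|2f|6f|2f|1a|56|6f|
→ t1 |6f|07|2f|8d|2f|d0|6f|48|
→ t2 |6f|07|07|8d|2f|d0|8d|48|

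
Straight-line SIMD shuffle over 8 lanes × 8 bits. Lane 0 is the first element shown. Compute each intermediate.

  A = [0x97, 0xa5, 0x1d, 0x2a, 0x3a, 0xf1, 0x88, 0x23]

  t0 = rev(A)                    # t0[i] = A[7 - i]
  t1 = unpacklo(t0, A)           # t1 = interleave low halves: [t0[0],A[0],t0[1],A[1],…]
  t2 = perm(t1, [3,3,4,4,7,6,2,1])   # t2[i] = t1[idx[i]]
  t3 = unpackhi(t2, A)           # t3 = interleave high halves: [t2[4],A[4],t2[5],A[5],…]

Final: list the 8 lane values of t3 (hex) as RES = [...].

RES = [0x2a, 0x3a, 0x3a, 0xf1, 0x88, 0x88, 0x97, 0x23]

t0 = [0x23, 0x88, 0xf1, 0x3a, 0x2a, 0x1d, 0xa5, 0x97]
t1 = [0x23, 0x97, 0x88, 0xa5, 0xf1, 0x1d, 0x3a, 0x2a]
t2 = [0xa5, 0xa5, 0xf1, 0xf1, 0x2a, 0x3a, 0x88, 0x97]
t3 = [0x2a, 0x3a, 0x3a, 0xf1, 0x88, 0x88, 0x97, 0x23]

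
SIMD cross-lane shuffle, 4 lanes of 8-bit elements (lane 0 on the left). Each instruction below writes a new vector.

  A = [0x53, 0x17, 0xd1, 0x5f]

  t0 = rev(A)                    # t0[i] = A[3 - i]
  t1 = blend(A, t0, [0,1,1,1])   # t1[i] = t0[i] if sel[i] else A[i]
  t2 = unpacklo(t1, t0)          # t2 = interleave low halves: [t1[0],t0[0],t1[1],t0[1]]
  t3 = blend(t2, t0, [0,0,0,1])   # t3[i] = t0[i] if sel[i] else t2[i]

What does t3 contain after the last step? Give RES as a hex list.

RES = [ 0x53  0x5f  0xd1  0x53 ]

  t0: 5f d1 17 53
  t1: 53 d1 17 53
  t2: 53 5f d1 d1
  t3: 53 5f d1 53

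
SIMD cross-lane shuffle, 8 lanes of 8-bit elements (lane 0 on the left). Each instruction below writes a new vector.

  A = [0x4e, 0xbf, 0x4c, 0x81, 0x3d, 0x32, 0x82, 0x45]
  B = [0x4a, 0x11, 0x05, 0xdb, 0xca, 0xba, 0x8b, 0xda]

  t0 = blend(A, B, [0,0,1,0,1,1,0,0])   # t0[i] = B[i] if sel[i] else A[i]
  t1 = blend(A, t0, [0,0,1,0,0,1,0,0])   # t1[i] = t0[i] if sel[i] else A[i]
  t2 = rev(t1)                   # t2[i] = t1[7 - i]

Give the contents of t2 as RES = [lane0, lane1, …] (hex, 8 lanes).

RES = [ 0x45  0x82  0xba  0x3d  0x81  0x05  0xbf  0x4e ]

t0 = [0x4e, 0xbf, 0x05, 0x81, 0xca, 0xba, 0x82, 0x45]
t1 = [0x4e, 0xbf, 0x05, 0x81, 0x3d, 0xba, 0x82, 0x45]
t2 = [0x45, 0x82, 0xba, 0x3d, 0x81, 0x05, 0xbf, 0x4e]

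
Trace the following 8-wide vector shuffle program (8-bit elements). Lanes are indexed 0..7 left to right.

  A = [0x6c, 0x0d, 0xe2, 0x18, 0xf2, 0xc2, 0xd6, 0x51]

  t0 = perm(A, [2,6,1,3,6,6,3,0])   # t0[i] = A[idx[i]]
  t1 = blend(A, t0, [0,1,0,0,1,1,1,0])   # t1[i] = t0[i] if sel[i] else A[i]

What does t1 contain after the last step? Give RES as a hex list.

RES = [0x6c, 0xd6, 0xe2, 0x18, 0xd6, 0xd6, 0x18, 0x51]

→ t0 |e2|d6|0d|18|d6|d6|18|6c|
→ t1 |6c|d6|e2|18|d6|d6|18|51|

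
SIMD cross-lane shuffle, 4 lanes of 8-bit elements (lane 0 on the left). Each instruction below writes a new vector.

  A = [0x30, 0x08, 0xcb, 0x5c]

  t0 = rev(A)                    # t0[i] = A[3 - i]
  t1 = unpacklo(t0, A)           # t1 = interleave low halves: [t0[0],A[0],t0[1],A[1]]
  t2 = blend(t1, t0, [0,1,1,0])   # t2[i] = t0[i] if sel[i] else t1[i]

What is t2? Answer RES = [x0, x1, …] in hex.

RES = [0x5c, 0xcb, 0x08, 0x08]

t0 = [0x5c, 0xcb, 0x08, 0x30]
t1 = [0x5c, 0x30, 0xcb, 0x08]
t2 = [0x5c, 0xcb, 0x08, 0x08]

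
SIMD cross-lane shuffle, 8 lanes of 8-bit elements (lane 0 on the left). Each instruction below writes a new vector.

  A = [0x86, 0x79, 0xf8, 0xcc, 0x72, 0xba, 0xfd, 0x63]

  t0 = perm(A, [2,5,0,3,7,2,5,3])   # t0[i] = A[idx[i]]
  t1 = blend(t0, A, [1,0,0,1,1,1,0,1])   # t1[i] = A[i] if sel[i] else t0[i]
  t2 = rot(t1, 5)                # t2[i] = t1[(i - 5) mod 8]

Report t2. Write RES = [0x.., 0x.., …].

  t0: f8 ba 86 cc 63 f8 ba cc
  t1: 86 ba 86 cc 72 ba ba 63
  t2: cc 72 ba ba 63 86 ba 86

RES = [0xcc, 0x72, 0xba, 0xba, 0x63, 0x86, 0xba, 0x86]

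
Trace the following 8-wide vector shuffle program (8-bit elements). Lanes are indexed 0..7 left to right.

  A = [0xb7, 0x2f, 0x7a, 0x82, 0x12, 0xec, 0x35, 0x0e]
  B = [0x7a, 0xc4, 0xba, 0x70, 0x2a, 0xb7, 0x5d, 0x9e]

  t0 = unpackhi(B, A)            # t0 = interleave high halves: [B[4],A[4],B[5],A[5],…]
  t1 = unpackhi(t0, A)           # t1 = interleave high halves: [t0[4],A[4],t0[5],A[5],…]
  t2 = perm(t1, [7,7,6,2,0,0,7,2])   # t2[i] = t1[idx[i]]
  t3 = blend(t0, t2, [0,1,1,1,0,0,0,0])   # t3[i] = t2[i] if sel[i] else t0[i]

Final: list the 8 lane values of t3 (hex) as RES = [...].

RES = [ 0x2a  0x0e  0x0e  0x35  0x5d  0x35  0x9e  0x0e ]

  t0: 2a 12 b7 ec 5d 35 9e 0e
  t1: 5d 12 35 ec 9e 35 0e 0e
  t2: 0e 0e 0e 35 5d 5d 0e 35
  t3: 2a 0e 0e 35 5d 35 9e 0e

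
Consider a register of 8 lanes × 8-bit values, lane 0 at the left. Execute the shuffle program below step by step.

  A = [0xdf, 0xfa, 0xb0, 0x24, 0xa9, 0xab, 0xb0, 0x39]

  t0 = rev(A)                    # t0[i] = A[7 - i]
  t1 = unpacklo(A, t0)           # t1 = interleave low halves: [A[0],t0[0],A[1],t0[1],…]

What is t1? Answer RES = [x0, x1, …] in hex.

→ t0 |39|b0|ab|a9|24|b0|fa|df|
→ t1 |df|39|fa|b0|b0|ab|24|a9|

RES = [0xdf, 0x39, 0xfa, 0xb0, 0xb0, 0xab, 0x24, 0xa9]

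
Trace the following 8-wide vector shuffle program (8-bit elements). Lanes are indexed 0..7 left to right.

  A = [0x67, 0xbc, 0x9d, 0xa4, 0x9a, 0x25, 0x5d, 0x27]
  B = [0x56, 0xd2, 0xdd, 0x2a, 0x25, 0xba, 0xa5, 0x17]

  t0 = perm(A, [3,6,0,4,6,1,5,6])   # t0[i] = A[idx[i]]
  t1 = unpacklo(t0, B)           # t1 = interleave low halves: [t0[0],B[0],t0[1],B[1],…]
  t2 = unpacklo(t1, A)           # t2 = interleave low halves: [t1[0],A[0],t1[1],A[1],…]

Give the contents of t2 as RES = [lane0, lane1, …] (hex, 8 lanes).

RES = [ 0xa4  0x67  0x56  0xbc  0x5d  0x9d  0xd2  0xa4 ]

t0 = [0xa4, 0x5d, 0x67, 0x9a, 0x5d, 0xbc, 0x25, 0x5d]
t1 = [0xa4, 0x56, 0x5d, 0xd2, 0x67, 0xdd, 0x9a, 0x2a]
t2 = [0xa4, 0x67, 0x56, 0xbc, 0x5d, 0x9d, 0xd2, 0xa4]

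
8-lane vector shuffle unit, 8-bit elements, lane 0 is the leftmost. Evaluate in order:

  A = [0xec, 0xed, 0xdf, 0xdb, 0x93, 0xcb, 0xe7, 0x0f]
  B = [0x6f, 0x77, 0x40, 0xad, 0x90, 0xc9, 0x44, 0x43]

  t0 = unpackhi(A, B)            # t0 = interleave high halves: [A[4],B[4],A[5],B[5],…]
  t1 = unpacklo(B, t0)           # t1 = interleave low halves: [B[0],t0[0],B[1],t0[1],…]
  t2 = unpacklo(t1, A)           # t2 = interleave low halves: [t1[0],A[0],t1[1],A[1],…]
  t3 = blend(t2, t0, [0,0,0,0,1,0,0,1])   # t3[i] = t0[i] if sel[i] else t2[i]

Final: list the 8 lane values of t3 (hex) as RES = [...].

RES = [0x6f, 0xec, 0x93, 0xed, 0xe7, 0xdf, 0x90, 0x43]

→ t0 |93|90|cb|c9|e7|44|0f|43|
→ t1 |6f|93|77|90|40|cb|ad|c9|
→ t2 |6f|ec|93|ed|77|df|90|db|
→ t3 |6f|ec|93|ed|e7|df|90|43|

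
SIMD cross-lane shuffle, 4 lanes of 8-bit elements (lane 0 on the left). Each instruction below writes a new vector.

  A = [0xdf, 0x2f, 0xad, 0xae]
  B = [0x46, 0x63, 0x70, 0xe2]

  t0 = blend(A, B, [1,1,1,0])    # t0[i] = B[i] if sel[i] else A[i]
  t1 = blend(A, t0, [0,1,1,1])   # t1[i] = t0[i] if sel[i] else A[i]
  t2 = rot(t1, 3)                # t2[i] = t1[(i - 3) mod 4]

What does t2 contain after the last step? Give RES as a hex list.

→ t0 |46|63|70|ae|
→ t1 |df|63|70|ae|
→ t2 |63|70|ae|df|

RES = [0x63, 0x70, 0xae, 0xdf]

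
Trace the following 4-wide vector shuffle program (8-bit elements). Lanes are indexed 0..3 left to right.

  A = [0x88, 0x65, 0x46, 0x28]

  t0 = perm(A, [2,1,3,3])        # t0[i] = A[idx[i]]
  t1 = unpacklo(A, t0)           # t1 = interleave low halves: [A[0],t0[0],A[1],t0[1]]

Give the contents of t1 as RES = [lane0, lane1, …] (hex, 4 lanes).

→ t0 |46|65|28|28|
→ t1 |88|46|65|65|

RES = [0x88, 0x46, 0x65, 0x65]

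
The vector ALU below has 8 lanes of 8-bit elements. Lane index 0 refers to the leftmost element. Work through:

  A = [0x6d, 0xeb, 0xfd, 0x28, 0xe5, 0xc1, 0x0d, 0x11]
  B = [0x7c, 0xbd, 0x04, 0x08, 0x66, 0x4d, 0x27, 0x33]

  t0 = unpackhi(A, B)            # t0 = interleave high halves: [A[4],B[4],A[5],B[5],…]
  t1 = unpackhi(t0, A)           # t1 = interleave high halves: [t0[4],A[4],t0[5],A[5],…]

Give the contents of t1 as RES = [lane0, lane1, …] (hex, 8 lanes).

RES = [ 0x0d  0xe5  0x27  0xc1  0x11  0x0d  0x33  0x11 ]

  t0: e5 66 c1 4d 0d 27 11 33
  t1: 0d e5 27 c1 11 0d 33 11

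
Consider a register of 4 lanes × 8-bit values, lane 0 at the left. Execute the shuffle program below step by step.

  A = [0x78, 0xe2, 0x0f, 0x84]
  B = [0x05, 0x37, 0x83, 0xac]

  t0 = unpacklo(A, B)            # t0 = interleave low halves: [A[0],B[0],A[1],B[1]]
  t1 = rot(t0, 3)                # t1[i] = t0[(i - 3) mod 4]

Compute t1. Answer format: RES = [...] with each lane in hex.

RES = [0x05, 0xe2, 0x37, 0x78]

t0 = [0x78, 0x05, 0xe2, 0x37]
t1 = [0x05, 0xe2, 0x37, 0x78]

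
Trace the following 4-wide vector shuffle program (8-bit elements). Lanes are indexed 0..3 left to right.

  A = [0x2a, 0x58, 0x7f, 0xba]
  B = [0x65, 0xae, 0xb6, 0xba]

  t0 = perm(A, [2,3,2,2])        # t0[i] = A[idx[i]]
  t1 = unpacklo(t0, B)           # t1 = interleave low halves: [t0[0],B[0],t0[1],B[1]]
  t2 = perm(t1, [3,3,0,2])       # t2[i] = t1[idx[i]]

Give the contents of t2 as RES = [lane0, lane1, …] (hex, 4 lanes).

RES = [ 0xae  0xae  0x7f  0xba ]

t0 = [0x7f, 0xba, 0x7f, 0x7f]
t1 = [0x7f, 0x65, 0xba, 0xae]
t2 = [0xae, 0xae, 0x7f, 0xba]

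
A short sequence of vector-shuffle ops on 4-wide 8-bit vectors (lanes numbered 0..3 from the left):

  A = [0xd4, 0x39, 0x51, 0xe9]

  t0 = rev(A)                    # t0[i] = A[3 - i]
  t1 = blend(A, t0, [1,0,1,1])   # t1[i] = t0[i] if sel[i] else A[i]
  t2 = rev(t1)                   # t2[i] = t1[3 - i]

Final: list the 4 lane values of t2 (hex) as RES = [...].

RES = [0xd4, 0x39, 0x39, 0xe9]

  t0: e9 51 39 d4
  t1: e9 39 39 d4
  t2: d4 39 39 e9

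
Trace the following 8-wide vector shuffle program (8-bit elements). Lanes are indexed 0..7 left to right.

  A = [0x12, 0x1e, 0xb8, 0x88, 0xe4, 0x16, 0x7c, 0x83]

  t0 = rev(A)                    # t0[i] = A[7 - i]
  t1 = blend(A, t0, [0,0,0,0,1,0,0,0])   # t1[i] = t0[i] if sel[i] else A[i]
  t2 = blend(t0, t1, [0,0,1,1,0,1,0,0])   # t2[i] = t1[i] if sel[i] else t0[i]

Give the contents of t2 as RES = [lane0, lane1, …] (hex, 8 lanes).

→ t0 |83|7c|16|e4|88|b8|1e|12|
→ t1 |12|1e|b8|88|88|16|7c|83|
→ t2 |83|7c|b8|88|88|16|1e|12|

RES = [ 0x83  0x7c  0xb8  0x88  0x88  0x16  0x1e  0x12 ]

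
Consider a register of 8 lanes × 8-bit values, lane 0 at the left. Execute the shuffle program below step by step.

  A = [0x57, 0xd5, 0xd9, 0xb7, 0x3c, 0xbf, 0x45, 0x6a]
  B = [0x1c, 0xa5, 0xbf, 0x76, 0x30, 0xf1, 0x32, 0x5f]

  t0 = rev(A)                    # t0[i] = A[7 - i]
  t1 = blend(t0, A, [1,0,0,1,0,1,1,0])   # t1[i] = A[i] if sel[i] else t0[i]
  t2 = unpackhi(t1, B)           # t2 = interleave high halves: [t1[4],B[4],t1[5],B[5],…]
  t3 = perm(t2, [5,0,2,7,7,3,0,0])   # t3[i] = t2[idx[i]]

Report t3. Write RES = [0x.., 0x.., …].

RES = [ 0x32  0xb7  0xbf  0x5f  0x5f  0xf1  0xb7  0xb7 ]

t0 = [0x6a, 0x45, 0xbf, 0x3c, 0xb7, 0xd9, 0xd5, 0x57]
t1 = [0x57, 0x45, 0xbf, 0xb7, 0xb7, 0xbf, 0x45, 0x57]
t2 = [0xb7, 0x30, 0xbf, 0xf1, 0x45, 0x32, 0x57, 0x5f]
t3 = [0x32, 0xb7, 0xbf, 0x5f, 0x5f, 0xf1, 0xb7, 0xb7]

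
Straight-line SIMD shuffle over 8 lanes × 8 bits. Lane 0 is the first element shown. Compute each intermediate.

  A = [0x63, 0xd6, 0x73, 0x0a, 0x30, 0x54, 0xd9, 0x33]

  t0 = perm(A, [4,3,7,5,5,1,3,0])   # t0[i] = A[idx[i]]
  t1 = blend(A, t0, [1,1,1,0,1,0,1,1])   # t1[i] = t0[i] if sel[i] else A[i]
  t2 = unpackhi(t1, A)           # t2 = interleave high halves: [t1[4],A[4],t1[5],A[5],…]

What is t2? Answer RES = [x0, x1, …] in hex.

  t0: 30 0a 33 54 54 d6 0a 63
  t1: 30 0a 33 0a 54 54 0a 63
  t2: 54 30 54 54 0a d9 63 33

RES = [0x54, 0x30, 0x54, 0x54, 0x0a, 0xd9, 0x63, 0x33]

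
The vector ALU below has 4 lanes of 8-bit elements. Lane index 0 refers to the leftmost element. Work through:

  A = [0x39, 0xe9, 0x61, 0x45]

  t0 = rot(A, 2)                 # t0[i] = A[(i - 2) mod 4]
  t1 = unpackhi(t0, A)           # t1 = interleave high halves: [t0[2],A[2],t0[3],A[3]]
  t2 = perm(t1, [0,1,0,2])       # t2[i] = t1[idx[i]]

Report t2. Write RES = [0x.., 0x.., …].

  t0: 61 45 39 e9
  t1: 39 61 e9 45
  t2: 39 61 39 e9

RES = [0x39, 0x61, 0x39, 0xe9]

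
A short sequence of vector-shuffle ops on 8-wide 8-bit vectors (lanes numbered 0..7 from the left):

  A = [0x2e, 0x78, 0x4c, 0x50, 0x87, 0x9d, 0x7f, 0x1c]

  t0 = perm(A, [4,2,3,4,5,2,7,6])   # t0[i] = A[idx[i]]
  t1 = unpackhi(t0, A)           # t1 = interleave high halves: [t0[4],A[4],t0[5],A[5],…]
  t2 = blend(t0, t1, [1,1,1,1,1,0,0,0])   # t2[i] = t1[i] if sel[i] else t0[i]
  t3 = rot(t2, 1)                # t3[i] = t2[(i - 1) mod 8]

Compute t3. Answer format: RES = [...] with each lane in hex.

RES = [0x7f, 0x9d, 0x87, 0x4c, 0x9d, 0x1c, 0x4c, 0x1c]

→ t0 |87|4c|50|87|9d|4c|1c|7f|
→ t1 |9d|87|4c|9d|1c|7f|7f|1c|
→ t2 |9d|87|4c|9d|1c|4c|1c|7f|
→ t3 |7f|9d|87|4c|9d|1c|4c|1c|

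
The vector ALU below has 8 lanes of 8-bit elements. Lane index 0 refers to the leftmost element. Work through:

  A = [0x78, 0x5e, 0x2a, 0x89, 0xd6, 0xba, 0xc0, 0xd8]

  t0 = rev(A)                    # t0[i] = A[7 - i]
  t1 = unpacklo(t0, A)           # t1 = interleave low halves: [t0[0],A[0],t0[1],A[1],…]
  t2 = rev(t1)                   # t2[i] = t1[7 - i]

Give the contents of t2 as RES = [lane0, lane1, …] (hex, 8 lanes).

RES = [0x89, 0xd6, 0x2a, 0xba, 0x5e, 0xc0, 0x78, 0xd8]

  t0: d8 c0 ba d6 89 2a 5e 78
  t1: d8 78 c0 5e ba 2a d6 89
  t2: 89 d6 2a ba 5e c0 78 d8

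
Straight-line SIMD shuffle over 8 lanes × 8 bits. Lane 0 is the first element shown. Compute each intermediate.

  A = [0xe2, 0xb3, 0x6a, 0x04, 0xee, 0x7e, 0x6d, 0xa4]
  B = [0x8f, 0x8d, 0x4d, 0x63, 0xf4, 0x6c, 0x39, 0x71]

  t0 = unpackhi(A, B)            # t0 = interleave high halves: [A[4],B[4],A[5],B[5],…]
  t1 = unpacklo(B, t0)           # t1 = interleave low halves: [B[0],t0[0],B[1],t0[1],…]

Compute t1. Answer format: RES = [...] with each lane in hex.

t0 = [0xee, 0xf4, 0x7e, 0x6c, 0x6d, 0x39, 0xa4, 0x71]
t1 = [0x8f, 0xee, 0x8d, 0xf4, 0x4d, 0x7e, 0x63, 0x6c]

RES = [0x8f, 0xee, 0x8d, 0xf4, 0x4d, 0x7e, 0x63, 0x6c]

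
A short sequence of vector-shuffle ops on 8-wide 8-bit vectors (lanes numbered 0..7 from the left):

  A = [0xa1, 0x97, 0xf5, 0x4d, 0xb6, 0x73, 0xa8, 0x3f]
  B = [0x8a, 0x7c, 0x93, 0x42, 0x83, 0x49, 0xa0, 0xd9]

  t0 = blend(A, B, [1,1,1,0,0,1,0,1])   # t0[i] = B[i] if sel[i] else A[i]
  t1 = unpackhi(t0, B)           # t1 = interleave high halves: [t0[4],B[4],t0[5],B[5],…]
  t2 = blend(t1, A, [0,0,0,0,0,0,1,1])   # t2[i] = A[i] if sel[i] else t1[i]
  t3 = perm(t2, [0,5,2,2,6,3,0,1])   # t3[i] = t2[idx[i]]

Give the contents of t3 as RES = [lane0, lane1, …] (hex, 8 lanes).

RES = [ 0xb6  0xa0  0x49  0x49  0xa8  0x49  0xb6  0x83 ]

  t0: 8a 7c 93 4d b6 49 a8 d9
  t1: b6 83 49 49 a8 a0 d9 d9
  t2: b6 83 49 49 a8 a0 a8 3f
  t3: b6 a0 49 49 a8 49 b6 83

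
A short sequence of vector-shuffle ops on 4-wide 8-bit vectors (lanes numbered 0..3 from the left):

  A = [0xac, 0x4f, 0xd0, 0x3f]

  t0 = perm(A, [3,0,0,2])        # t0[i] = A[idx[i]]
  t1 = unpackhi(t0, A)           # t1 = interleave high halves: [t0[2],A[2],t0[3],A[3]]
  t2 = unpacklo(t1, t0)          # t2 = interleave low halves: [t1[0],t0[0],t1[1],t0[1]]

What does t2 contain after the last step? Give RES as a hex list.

RES = [0xac, 0x3f, 0xd0, 0xac]

  t0: 3f ac ac d0
  t1: ac d0 d0 3f
  t2: ac 3f d0 ac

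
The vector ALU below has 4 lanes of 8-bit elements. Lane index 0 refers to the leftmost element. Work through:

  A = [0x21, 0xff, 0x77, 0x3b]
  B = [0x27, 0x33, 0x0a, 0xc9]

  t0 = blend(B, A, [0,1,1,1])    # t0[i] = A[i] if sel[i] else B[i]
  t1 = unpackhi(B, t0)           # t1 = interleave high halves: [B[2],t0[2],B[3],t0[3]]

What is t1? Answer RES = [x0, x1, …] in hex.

→ t0 |27|ff|77|3b|
→ t1 |0a|77|c9|3b|

RES = [ 0x0a  0x77  0xc9  0x3b ]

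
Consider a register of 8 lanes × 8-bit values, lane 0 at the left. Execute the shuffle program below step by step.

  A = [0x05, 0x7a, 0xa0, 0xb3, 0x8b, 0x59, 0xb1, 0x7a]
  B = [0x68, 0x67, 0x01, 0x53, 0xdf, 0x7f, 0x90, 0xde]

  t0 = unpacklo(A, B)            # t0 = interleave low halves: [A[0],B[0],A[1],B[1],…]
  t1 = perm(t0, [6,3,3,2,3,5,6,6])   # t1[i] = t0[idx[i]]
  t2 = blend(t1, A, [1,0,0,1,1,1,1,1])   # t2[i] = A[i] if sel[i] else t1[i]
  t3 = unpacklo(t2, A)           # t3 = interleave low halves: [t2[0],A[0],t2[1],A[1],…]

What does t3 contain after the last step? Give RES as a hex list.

t0 = [0x05, 0x68, 0x7a, 0x67, 0xa0, 0x01, 0xb3, 0x53]
t1 = [0xb3, 0x67, 0x67, 0x7a, 0x67, 0x01, 0xb3, 0xb3]
t2 = [0x05, 0x67, 0x67, 0xb3, 0x8b, 0x59, 0xb1, 0x7a]
t3 = [0x05, 0x05, 0x67, 0x7a, 0x67, 0xa0, 0xb3, 0xb3]

RES = [ 0x05  0x05  0x67  0x7a  0x67  0xa0  0xb3  0xb3 ]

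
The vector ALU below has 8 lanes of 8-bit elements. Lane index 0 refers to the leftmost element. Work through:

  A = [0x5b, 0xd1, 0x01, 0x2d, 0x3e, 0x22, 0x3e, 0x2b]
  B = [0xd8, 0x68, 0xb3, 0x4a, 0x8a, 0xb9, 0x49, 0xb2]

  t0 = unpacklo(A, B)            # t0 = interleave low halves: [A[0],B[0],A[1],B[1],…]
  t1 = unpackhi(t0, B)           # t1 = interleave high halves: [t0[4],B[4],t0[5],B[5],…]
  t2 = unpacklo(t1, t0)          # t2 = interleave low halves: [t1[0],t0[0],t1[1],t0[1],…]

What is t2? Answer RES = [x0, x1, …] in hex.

RES = [ 0x01  0x5b  0x8a  0xd8  0xb3  0xd1  0xb9  0x68 ]

t0 = [0x5b, 0xd8, 0xd1, 0x68, 0x01, 0xb3, 0x2d, 0x4a]
t1 = [0x01, 0x8a, 0xb3, 0xb9, 0x2d, 0x49, 0x4a, 0xb2]
t2 = [0x01, 0x5b, 0x8a, 0xd8, 0xb3, 0xd1, 0xb9, 0x68]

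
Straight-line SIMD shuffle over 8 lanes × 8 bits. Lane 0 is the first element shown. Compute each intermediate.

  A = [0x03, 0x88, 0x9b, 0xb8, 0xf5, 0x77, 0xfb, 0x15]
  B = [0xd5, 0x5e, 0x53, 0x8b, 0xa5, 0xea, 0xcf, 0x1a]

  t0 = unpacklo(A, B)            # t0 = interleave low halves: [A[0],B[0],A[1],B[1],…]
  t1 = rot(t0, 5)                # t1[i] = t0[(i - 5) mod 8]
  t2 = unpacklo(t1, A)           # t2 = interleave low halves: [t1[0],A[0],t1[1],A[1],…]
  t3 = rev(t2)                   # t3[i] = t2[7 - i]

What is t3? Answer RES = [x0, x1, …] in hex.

→ t0 |03|d5|88|5e|9b|53|b8|8b|
→ t1 |5e|9b|53|b8|8b|03|d5|88|
→ t2 |5e|03|9b|88|53|9b|b8|b8|
→ t3 |b8|b8|9b|53|88|9b|03|5e|

RES = [0xb8, 0xb8, 0x9b, 0x53, 0x88, 0x9b, 0x03, 0x5e]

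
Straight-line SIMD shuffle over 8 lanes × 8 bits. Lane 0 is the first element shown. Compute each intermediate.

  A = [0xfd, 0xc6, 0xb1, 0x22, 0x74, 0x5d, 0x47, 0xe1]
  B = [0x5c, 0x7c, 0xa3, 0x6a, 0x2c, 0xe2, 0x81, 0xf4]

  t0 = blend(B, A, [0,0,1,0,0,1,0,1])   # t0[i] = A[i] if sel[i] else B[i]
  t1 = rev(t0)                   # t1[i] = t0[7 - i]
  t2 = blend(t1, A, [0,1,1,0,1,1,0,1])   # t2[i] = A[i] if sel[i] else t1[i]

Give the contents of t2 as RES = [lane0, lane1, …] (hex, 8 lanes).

RES = [0xe1, 0xc6, 0xb1, 0x2c, 0x74, 0x5d, 0x7c, 0xe1]

t0 = [0x5c, 0x7c, 0xb1, 0x6a, 0x2c, 0x5d, 0x81, 0xe1]
t1 = [0xe1, 0x81, 0x5d, 0x2c, 0x6a, 0xb1, 0x7c, 0x5c]
t2 = [0xe1, 0xc6, 0xb1, 0x2c, 0x74, 0x5d, 0x7c, 0xe1]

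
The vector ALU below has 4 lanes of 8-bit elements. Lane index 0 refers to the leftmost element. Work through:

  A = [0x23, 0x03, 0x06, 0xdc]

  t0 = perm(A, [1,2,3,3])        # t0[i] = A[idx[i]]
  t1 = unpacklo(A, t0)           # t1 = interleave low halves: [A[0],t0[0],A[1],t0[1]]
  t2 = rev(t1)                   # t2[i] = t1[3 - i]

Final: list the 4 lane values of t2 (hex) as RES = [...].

RES = [ 0x06  0x03  0x03  0x23 ]

t0 = [0x03, 0x06, 0xdc, 0xdc]
t1 = [0x23, 0x03, 0x03, 0x06]
t2 = [0x06, 0x03, 0x03, 0x23]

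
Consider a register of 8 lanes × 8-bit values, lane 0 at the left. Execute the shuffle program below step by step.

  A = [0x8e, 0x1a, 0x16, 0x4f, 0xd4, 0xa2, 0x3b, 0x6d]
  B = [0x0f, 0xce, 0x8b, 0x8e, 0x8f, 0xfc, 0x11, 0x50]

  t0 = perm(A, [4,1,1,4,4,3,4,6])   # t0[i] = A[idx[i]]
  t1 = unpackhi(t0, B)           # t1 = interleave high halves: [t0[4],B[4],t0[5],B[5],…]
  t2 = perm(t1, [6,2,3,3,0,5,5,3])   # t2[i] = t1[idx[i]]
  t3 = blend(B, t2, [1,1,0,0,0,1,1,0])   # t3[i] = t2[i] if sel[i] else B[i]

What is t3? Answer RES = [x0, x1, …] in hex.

RES = [0x3b, 0x4f, 0x8b, 0x8e, 0x8f, 0x11, 0x11, 0x50]

t0 = [0xd4, 0x1a, 0x1a, 0xd4, 0xd4, 0x4f, 0xd4, 0x3b]
t1 = [0xd4, 0x8f, 0x4f, 0xfc, 0xd4, 0x11, 0x3b, 0x50]
t2 = [0x3b, 0x4f, 0xfc, 0xfc, 0xd4, 0x11, 0x11, 0xfc]
t3 = [0x3b, 0x4f, 0x8b, 0x8e, 0x8f, 0x11, 0x11, 0x50]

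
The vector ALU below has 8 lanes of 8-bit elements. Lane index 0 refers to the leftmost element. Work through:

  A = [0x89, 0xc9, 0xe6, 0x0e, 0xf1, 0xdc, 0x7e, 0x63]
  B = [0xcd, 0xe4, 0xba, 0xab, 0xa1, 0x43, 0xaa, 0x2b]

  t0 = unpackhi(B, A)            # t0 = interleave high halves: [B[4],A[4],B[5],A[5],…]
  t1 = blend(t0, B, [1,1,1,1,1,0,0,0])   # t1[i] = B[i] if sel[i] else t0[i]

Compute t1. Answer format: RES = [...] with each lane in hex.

RES = [ 0xcd  0xe4  0xba  0xab  0xa1  0x7e  0x2b  0x63 ]

  t0: a1 f1 43 dc aa 7e 2b 63
  t1: cd e4 ba ab a1 7e 2b 63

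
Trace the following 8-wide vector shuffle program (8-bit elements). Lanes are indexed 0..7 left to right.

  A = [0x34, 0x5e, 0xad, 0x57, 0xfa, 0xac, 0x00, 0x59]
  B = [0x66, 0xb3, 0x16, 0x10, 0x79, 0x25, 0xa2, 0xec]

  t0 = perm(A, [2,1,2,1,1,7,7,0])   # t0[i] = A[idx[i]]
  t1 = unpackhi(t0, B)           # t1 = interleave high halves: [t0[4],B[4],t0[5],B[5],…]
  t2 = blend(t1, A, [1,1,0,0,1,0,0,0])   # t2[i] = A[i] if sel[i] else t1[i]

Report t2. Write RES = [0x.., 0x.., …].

RES = [0x34, 0x5e, 0x59, 0x25, 0xfa, 0xa2, 0x34, 0xec]

t0 = [0xad, 0x5e, 0xad, 0x5e, 0x5e, 0x59, 0x59, 0x34]
t1 = [0x5e, 0x79, 0x59, 0x25, 0x59, 0xa2, 0x34, 0xec]
t2 = [0x34, 0x5e, 0x59, 0x25, 0xfa, 0xa2, 0x34, 0xec]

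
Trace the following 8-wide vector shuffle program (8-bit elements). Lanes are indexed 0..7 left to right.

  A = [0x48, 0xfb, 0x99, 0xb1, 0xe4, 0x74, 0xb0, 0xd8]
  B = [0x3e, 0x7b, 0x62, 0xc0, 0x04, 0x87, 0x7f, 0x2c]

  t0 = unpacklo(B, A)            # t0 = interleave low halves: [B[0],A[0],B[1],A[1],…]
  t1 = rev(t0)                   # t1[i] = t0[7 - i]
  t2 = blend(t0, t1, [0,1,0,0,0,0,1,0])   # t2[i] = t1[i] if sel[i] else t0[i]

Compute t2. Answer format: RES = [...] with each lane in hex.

RES = [0x3e, 0xc0, 0x7b, 0xfb, 0x62, 0x99, 0x48, 0xb1]

  t0: 3e 48 7b fb 62 99 c0 b1
  t1: b1 c0 99 62 fb 7b 48 3e
  t2: 3e c0 7b fb 62 99 48 b1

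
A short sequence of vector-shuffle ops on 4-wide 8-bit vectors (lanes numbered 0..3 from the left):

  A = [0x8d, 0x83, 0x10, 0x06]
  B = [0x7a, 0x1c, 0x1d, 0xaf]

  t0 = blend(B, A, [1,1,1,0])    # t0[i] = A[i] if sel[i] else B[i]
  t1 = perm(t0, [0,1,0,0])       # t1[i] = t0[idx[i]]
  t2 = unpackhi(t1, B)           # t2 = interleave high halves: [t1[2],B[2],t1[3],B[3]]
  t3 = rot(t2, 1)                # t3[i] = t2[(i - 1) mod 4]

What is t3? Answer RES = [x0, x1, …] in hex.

RES = [0xaf, 0x8d, 0x1d, 0x8d]

→ t0 |8d|83|10|af|
→ t1 |8d|83|8d|8d|
→ t2 |8d|1d|8d|af|
→ t3 |af|8d|1d|8d|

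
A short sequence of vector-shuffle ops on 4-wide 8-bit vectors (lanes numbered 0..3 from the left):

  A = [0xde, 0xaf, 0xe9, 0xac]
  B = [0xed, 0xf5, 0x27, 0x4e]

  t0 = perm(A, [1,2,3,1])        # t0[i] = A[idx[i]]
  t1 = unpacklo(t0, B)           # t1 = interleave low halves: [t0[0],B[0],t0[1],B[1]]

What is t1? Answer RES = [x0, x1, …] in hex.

RES = [0xaf, 0xed, 0xe9, 0xf5]

→ t0 |af|e9|ac|af|
→ t1 |af|ed|e9|f5|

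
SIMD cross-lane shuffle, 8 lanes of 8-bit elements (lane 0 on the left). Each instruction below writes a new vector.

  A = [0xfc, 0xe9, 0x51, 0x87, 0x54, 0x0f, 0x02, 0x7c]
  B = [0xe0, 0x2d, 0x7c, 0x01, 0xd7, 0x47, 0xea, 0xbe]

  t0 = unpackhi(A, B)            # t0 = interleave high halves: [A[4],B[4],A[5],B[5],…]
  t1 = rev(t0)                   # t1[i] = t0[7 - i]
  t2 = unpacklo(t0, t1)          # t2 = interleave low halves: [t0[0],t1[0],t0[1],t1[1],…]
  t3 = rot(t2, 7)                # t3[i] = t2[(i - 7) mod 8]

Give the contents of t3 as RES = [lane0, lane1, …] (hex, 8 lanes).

t0 = [0x54, 0xd7, 0x0f, 0x47, 0x02, 0xea, 0x7c, 0xbe]
t1 = [0xbe, 0x7c, 0xea, 0x02, 0x47, 0x0f, 0xd7, 0x54]
t2 = [0x54, 0xbe, 0xd7, 0x7c, 0x0f, 0xea, 0x47, 0x02]
t3 = [0xbe, 0xd7, 0x7c, 0x0f, 0xea, 0x47, 0x02, 0x54]

RES = [0xbe, 0xd7, 0x7c, 0x0f, 0xea, 0x47, 0x02, 0x54]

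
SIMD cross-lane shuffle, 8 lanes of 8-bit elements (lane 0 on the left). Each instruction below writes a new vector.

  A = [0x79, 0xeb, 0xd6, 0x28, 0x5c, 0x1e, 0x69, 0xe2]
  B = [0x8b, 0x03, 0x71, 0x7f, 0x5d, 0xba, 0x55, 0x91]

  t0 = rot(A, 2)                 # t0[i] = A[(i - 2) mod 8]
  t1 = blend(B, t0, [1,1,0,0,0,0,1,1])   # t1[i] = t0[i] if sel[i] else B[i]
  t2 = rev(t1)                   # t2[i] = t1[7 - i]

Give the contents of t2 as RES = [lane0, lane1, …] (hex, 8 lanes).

→ t0 |69|e2|79|eb|d6|28|5c|1e|
→ t1 |69|e2|71|7f|5d|ba|5c|1e|
→ t2 |1e|5c|ba|5d|7f|71|e2|69|

RES = [0x1e, 0x5c, 0xba, 0x5d, 0x7f, 0x71, 0xe2, 0x69]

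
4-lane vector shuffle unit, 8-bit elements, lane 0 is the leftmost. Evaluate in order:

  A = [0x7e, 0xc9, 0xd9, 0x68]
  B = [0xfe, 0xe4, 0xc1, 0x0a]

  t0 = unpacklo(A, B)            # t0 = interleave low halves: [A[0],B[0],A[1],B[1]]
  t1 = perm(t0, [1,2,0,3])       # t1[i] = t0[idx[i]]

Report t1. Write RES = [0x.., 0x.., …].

t0 = [0x7e, 0xfe, 0xc9, 0xe4]
t1 = [0xfe, 0xc9, 0x7e, 0xe4]

RES = [0xfe, 0xc9, 0x7e, 0xe4]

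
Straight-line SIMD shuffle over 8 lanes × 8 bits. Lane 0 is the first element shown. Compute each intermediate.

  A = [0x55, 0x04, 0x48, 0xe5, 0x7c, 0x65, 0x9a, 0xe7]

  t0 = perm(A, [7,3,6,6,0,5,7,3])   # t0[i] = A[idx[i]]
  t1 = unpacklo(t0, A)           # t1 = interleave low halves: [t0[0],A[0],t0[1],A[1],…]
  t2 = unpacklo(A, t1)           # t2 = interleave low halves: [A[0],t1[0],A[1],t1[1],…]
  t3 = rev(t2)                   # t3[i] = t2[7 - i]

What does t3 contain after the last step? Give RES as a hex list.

→ t0 |e7|e5|9a|9a|55|65|e7|e5|
→ t1 |e7|55|e5|04|9a|48|9a|e5|
→ t2 |55|e7|04|55|48|e5|e5|04|
→ t3 |04|e5|e5|48|55|04|e7|55|

RES = [0x04, 0xe5, 0xe5, 0x48, 0x55, 0x04, 0xe7, 0x55]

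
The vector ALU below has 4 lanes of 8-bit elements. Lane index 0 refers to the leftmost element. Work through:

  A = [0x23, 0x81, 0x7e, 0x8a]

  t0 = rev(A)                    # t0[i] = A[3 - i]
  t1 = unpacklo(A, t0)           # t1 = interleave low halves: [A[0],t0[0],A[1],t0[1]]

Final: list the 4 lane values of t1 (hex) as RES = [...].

RES = [ 0x23  0x8a  0x81  0x7e ]

  t0: 8a 7e 81 23
  t1: 23 8a 81 7e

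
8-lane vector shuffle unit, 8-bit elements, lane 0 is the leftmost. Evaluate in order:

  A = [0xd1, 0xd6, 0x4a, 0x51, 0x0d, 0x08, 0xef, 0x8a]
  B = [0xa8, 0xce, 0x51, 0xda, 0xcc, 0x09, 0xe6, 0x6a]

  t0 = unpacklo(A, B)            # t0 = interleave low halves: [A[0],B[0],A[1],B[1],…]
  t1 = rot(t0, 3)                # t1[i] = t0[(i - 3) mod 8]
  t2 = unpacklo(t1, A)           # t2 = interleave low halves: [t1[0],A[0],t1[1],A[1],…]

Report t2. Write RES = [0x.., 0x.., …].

RES = [ 0x51  0xd1  0x51  0xd6  0xda  0x4a  0xd1  0x51 ]

  t0: d1 a8 d6 ce 4a 51 51 da
  t1: 51 51 da d1 a8 d6 ce 4a
  t2: 51 d1 51 d6 da 4a d1 51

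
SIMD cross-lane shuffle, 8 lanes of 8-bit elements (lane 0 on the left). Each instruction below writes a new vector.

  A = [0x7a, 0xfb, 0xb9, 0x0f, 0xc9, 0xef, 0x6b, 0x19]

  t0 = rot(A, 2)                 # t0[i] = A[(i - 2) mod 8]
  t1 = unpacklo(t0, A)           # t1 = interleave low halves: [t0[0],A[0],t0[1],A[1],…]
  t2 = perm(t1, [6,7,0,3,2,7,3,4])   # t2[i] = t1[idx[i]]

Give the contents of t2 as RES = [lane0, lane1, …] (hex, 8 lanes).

  t0: 6b 19 7a fb b9 0f c9 ef
  t1: 6b 7a 19 fb 7a b9 fb 0f
  t2: fb 0f 6b fb 19 0f fb 7a

RES = [ 0xfb  0x0f  0x6b  0xfb  0x19  0x0f  0xfb  0x7a ]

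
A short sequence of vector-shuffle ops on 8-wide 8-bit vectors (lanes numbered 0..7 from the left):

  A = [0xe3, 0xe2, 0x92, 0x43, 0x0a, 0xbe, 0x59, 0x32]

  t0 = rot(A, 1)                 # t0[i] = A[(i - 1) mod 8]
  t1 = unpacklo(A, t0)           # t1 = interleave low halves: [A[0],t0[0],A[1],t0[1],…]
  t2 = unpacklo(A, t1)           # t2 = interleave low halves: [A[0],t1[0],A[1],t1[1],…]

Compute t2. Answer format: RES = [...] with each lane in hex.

RES = [0xe3, 0xe3, 0xe2, 0x32, 0x92, 0xe2, 0x43, 0xe3]

  t0: 32 e3 e2 92 43 0a be 59
  t1: e3 32 e2 e3 92 e2 43 92
  t2: e3 e3 e2 32 92 e2 43 e3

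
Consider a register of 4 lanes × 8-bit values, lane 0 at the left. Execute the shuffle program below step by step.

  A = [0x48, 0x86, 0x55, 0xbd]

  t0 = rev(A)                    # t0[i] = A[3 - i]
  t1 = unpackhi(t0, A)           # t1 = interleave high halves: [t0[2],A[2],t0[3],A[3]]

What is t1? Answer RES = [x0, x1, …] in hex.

RES = [0x86, 0x55, 0x48, 0xbd]

→ t0 |bd|55|86|48|
→ t1 |86|55|48|bd|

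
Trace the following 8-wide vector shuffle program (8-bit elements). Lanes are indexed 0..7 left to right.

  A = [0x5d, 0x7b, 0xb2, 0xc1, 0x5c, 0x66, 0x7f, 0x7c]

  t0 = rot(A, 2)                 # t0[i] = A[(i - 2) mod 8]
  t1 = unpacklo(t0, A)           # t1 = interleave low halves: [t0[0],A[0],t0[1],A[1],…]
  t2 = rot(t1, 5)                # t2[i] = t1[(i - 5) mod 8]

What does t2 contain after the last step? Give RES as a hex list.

RES = [ 0x7b  0x5d  0xb2  0x7b  0xc1  0x7f  0x5d  0x7c ]

t0 = [0x7f, 0x7c, 0x5d, 0x7b, 0xb2, 0xc1, 0x5c, 0x66]
t1 = [0x7f, 0x5d, 0x7c, 0x7b, 0x5d, 0xb2, 0x7b, 0xc1]
t2 = [0x7b, 0x5d, 0xb2, 0x7b, 0xc1, 0x7f, 0x5d, 0x7c]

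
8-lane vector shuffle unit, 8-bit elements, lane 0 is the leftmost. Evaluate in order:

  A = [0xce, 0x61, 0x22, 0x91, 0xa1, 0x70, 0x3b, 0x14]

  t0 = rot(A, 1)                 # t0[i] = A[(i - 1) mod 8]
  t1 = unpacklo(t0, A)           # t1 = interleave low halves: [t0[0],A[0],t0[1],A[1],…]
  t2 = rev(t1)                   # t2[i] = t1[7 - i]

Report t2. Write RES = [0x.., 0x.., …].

  t0: 14 ce 61 22 91 a1 70 3b
  t1: 14 ce ce 61 61 22 22 91
  t2: 91 22 22 61 61 ce ce 14

RES = [ 0x91  0x22  0x22  0x61  0x61  0xce  0xce  0x14 ]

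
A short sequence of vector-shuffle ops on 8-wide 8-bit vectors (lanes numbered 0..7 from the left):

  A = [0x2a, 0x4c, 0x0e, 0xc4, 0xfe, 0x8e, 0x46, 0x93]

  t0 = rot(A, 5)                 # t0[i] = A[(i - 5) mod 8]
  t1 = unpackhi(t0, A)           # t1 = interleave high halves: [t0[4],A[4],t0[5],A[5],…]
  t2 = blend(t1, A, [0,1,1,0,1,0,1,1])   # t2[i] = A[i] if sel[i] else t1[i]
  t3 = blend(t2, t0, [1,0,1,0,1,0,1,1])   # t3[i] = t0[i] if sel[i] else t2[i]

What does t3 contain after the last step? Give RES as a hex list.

RES = [ 0xc4  0x4c  0x8e  0x8e  0x93  0x46  0x4c  0x0e ]

  t0: c4 fe 8e 46 93 2a 4c 0e
  t1: 93 fe 2a 8e 4c 46 0e 93
  t2: 93 4c 0e 8e fe 46 46 93
  t3: c4 4c 8e 8e 93 46 4c 0e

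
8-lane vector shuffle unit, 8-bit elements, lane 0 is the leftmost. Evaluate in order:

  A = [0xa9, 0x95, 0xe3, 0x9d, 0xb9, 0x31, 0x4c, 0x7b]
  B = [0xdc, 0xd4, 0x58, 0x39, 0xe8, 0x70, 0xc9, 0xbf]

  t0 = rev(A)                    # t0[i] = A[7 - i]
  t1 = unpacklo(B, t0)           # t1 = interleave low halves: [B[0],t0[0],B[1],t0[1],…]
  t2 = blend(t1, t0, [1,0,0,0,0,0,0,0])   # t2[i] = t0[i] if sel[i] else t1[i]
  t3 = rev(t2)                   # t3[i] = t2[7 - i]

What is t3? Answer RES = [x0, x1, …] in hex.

  t0: 7b 4c 31 b9 9d e3 95 a9
  t1: dc 7b d4 4c 58 31 39 b9
  t2: 7b 7b d4 4c 58 31 39 b9
  t3: b9 39 31 58 4c d4 7b 7b

RES = [ 0xb9  0x39  0x31  0x58  0x4c  0xd4  0x7b  0x7b ]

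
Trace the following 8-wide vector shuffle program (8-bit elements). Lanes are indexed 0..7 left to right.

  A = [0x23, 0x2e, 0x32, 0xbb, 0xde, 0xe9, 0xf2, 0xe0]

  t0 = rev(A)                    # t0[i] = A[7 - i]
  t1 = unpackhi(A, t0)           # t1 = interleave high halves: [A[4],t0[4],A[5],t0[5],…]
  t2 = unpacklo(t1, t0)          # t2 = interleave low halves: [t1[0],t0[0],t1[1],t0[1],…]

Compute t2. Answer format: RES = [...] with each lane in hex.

RES = [ 0xde  0xe0  0xbb  0xf2  0xe9  0xe9  0x32  0xde ]

→ t0 |e0|f2|e9|de|bb|32|2e|23|
→ t1 |de|bb|e9|32|f2|2e|e0|23|
→ t2 |de|e0|bb|f2|e9|e9|32|de|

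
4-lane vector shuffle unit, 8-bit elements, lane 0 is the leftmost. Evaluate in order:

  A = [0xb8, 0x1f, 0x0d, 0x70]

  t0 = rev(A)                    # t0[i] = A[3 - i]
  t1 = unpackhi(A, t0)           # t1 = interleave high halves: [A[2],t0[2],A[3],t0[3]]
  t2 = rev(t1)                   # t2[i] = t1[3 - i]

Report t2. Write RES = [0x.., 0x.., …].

RES = [0xb8, 0x70, 0x1f, 0x0d]

→ t0 |70|0d|1f|b8|
→ t1 |0d|1f|70|b8|
→ t2 |b8|70|1f|0d|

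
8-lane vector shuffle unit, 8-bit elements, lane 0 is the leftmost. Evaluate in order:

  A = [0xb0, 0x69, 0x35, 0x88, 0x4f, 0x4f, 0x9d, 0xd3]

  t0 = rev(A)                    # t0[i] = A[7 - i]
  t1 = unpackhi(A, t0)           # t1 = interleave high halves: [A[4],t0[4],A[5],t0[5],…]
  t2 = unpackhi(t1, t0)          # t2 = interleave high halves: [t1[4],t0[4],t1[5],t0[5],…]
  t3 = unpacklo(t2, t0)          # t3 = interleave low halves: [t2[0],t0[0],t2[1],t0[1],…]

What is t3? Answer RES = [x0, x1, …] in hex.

RES = [ 0x9d  0xd3  0x88  0x9d  0x69  0x4f  0x35  0x4f ]

  t0: d3 9d 4f 4f 88 35 69 b0
  t1: 4f 88 4f 35 9d 69 d3 b0
  t2: 9d 88 69 35 d3 69 b0 b0
  t3: 9d d3 88 9d 69 4f 35 4f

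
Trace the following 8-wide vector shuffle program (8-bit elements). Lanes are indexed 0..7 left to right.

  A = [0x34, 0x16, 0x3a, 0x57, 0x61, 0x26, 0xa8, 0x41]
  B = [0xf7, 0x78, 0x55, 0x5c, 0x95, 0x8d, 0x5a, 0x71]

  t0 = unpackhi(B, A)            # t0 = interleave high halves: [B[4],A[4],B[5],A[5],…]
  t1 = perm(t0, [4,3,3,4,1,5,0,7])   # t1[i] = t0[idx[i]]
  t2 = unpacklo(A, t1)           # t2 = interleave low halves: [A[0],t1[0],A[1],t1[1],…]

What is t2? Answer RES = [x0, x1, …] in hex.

→ t0 |95|61|8d|26|5a|a8|71|41|
→ t1 |5a|26|26|5a|61|a8|95|41|
→ t2 |34|5a|16|26|3a|26|57|5a|

RES = [ 0x34  0x5a  0x16  0x26  0x3a  0x26  0x57  0x5a ]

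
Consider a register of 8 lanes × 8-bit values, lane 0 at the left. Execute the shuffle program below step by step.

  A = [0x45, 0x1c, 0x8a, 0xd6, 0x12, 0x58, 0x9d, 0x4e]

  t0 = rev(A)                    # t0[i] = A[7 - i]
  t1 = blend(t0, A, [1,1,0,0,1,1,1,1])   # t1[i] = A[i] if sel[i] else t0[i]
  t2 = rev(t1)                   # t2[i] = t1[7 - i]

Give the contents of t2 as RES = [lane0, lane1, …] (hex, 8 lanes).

→ t0 |4e|9d|58|12|d6|8a|1c|45|
→ t1 |45|1c|58|12|12|58|9d|4e|
→ t2 |4e|9d|58|12|12|58|1c|45|

RES = [0x4e, 0x9d, 0x58, 0x12, 0x12, 0x58, 0x1c, 0x45]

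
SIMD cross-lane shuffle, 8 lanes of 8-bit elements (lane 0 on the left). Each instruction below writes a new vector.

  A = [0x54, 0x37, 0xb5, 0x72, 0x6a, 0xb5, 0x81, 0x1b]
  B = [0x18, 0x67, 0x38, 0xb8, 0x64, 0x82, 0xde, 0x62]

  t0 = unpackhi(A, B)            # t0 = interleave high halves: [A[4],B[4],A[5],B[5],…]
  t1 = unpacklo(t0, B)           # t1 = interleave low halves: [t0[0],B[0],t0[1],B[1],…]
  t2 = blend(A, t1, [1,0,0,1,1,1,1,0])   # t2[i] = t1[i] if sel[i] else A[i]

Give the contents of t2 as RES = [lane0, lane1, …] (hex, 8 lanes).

  t0: 6a 64 b5 82 81 de 1b 62
  t1: 6a 18 64 67 b5 38 82 b8
  t2: 6a 37 b5 67 b5 38 82 1b

RES = [ 0x6a  0x37  0xb5  0x67  0xb5  0x38  0x82  0x1b ]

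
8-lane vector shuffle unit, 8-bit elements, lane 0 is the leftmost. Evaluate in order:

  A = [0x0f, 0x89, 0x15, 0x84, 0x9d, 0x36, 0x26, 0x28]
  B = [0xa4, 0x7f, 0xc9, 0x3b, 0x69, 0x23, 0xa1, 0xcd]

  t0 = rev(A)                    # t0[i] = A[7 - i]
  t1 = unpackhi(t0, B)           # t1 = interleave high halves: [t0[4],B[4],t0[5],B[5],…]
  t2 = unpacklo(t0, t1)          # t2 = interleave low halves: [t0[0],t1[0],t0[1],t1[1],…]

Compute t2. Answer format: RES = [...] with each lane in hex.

  t0: 28 26 36 9d 84 15 89 0f
  t1: 84 69 15 23 89 a1 0f cd
  t2: 28 84 26 69 36 15 9d 23

RES = [ 0x28  0x84  0x26  0x69  0x36  0x15  0x9d  0x23 ]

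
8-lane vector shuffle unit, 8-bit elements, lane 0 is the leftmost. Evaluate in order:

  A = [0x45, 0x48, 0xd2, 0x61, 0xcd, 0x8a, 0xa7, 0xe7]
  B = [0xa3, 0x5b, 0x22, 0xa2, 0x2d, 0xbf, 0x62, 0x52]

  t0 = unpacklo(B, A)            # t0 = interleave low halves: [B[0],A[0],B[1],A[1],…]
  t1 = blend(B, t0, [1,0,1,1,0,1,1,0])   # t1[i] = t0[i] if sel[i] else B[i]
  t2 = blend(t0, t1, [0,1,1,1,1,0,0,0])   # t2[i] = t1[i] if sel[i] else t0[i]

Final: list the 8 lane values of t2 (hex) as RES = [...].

RES = [0xa3, 0x5b, 0x5b, 0x48, 0x2d, 0xd2, 0xa2, 0x61]

t0 = [0xa3, 0x45, 0x5b, 0x48, 0x22, 0xd2, 0xa2, 0x61]
t1 = [0xa3, 0x5b, 0x5b, 0x48, 0x2d, 0xd2, 0xa2, 0x52]
t2 = [0xa3, 0x5b, 0x5b, 0x48, 0x2d, 0xd2, 0xa2, 0x61]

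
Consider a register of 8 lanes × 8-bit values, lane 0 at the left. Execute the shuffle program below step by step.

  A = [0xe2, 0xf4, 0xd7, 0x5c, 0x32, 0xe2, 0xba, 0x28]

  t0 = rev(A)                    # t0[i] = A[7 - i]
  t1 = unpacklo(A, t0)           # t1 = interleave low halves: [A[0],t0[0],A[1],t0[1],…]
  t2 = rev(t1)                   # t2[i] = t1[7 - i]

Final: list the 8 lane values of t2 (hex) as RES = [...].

RES = [0x32, 0x5c, 0xe2, 0xd7, 0xba, 0xf4, 0x28, 0xe2]

t0 = [0x28, 0xba, 0xe2, 0x32, 0x5c, 0xd7, 0xf4, 0xe2]
t1 = [0xe2, 0x28, 0xf4, 0xba, 0xd7, 0xe2, 0x5c, 0x32]
t2 = [0x32, 0x5c, 0xe2, 0xd7, 0xba, 0xf4, 0x28, 0xe2]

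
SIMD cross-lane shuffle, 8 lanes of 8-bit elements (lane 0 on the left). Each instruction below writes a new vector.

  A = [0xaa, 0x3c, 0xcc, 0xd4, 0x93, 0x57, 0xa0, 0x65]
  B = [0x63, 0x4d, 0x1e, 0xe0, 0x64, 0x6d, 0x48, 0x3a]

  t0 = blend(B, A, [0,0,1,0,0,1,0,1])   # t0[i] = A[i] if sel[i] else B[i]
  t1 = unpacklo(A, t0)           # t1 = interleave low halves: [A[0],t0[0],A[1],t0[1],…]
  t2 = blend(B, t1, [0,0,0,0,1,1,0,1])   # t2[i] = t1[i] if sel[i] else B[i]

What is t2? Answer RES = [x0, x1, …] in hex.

t0 = [0x63, 0x4d, 0xcc, 0xe0, 0x64, 0x57, 0x48, 0x65]
t1 = [0xaa, 0x63, 0x3c, 0x4d, 0xcc, 0xcc, 0xd4, 0xe0]
t2 = [0x63, 0x4d, 0x1e, 0xe0, 0xcc, 0xcc, 0x48, 0xe0]

RES = [ 0x63  0x4d  0x1e  0xe0  0xcc  0xcc  0x48  0xe0 ]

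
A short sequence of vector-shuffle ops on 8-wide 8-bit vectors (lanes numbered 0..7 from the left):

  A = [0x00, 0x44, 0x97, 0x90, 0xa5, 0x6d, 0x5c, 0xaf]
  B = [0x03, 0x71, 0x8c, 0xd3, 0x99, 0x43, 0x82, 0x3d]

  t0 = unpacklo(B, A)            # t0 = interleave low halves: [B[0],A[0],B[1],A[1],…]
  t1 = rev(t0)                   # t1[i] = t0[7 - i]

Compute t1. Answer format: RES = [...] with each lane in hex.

→ t0 |03|00|71|44|8c|97|d3|90|
→ t1 |90|d3|97|8c|44|71|00|03|

RES = [0x90, 0xd3, 0x97, 0x8c, 0x44, 0x71, 0x00, 0x03]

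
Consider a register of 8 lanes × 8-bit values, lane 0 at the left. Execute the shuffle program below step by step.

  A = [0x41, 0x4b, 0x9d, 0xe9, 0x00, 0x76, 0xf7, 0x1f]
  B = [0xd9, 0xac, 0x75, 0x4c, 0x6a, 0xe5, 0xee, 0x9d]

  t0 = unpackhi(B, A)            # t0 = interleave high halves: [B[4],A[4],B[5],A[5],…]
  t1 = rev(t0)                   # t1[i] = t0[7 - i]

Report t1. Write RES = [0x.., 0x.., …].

  t0: 6a 00 e5 76 ee f7 9d 1f
  t1: 1f 9d f7 ee 76 e5 00 6a

RES = [ 0x1f  0x9d  0xf7  0xee  0x76  0xe5  0x00  0x6a ]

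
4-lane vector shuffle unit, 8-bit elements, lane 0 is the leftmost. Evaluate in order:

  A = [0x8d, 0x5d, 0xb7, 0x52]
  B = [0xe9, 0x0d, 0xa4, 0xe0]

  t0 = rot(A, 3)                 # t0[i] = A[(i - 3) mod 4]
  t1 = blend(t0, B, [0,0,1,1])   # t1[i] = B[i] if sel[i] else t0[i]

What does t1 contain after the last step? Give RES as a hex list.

RES = [ 0x5d  0xb7  0xa4  0xe0 ]

→ t0 |5d|b7|52|8d|
→ t1 |5d|b7|a4|e0|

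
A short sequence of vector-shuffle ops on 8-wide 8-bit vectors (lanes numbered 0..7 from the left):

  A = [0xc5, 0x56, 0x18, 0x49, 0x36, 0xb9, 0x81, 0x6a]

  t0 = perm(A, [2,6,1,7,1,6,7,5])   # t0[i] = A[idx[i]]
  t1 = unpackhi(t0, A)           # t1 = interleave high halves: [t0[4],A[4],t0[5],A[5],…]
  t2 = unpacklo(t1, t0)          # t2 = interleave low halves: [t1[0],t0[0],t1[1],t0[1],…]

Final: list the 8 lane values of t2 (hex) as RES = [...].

RES = [ 0x56  0x18  0x36  0x81  0x81  0x56  0xb9  0x6a ]

t0 = [0x18, 0x81, 0x56, 0x6a, 0x56, 0x81, 0x6a, 0xb9]
t1 = [0x56, 0x36, 0x81, 0xb9, 0x6a, 0x81, 0xb9, 0x6a]
t2 = [0x56, 0x18, 0x36, 0x81, 0x81, 0x56, 0xb9, 0x6a]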